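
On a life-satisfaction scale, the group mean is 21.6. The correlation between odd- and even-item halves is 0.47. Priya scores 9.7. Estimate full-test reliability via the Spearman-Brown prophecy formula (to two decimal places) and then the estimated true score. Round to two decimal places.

Spearman-Brown: ρ = 2r/(1 + r) = 2(0.47)/(1 + 0.47) = 0.940/1.47 = 0.6395 → 0.64
T̂ = ρX + (1 − ρ)μ
  = 0.64 × 9.7 + 0.36 × 21.6
  = 6.208 + 7.776
  = 13.984
  ≈ 13.98

13.98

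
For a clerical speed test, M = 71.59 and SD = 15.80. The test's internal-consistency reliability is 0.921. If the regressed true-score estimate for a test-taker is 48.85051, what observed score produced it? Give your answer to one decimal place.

T̂ = ρX + (1 − ρ)μ  ⇒  X = (T̂ − (1 − ρ)μ) / ρ
X = (48.85051 − 0.079 × 71.59) / 0.921 = (48.85051 − 5.65561) / 0.921 = 43.19490 / 0.921 = 46.900

46.9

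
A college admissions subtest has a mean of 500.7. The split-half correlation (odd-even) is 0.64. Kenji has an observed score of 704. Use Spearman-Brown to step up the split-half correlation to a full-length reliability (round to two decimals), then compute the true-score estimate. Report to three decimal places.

659.274

Spearman-Brown: ρ = 2r/(1 + r) = 2(0.64)/(1 + 0.64) = 1.280/1.64 = 0.7805 → 0.78
T̂ = 0.78(704) + 0.22(500.7) = 549.12 + 110.154 = 659.2740 → 659.274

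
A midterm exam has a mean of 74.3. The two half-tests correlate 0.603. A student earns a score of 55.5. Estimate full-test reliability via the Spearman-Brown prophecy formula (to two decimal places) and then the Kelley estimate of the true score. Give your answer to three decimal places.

Spearman-Brown: ρ = 2r/(1 + r) = 2(0.603)/(1 + 0.603) = 1.2060/1.603 = 0.7523 → 0.75
T̂ = ρX + (1 − ρ)μ
  = 0.75 × 55.5 + 0.25 × 74.3
  = 41.625 + 18.575
  = 60.2000
  ≈ 60.200

60.200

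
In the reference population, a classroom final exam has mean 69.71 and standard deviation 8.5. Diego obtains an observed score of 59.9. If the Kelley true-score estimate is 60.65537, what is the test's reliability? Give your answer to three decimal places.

0.923

T̂ = ρX + (1 − ρ)μ  ⇒  T̂ − μ = ρ(X − μ)
ρ = (T̂ − μ)/(X − μ) = (60.65537 − 69.71) / (59.9 − 69.71) = -9.05463 / -9.81 = 0.92300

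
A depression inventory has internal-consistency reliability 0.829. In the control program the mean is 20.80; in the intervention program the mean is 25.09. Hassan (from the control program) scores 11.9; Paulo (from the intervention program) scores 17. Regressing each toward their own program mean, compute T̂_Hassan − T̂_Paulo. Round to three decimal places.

T̂_Hassan = 0.829(11.9) + 0.171(20.80) = 13.42190
T̂_Paulo = 0.829(17) + 0.171(25.09) = 18.38339
Difference = 13.42190 − 18.38339 = -4.96149

-4.961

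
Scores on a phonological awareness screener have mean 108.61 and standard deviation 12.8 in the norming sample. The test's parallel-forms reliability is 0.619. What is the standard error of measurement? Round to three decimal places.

7.901

SEM = SD · √(1 − ρ) = 12.8 × √0.381 = 12.8 × 0.6173 = 7.9008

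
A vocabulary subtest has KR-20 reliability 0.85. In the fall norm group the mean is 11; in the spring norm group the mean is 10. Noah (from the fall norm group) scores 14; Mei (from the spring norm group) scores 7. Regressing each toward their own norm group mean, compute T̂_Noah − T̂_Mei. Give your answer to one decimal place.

T̂_Noah = 0.85(14) + 0.15(11) = 13.550
T̂_Mei = 0.85(7) + 0.15(10) = 7.450
Difference = 13.550 − 7.450 = 6.100

6.1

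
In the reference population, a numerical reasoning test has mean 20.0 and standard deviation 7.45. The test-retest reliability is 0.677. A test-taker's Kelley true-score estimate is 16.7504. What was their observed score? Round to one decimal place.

T̂ = ρX + (1 − ρ)μ  ⇒  X = (T̂ − (1 − ρ)μ) / ρ
X = (16.7504 − 0.323 × 20.0) / 0.677 = (16.7504 − 6.4600) / 0.677 = 10.2904 / 0.677 = 15.200

15.2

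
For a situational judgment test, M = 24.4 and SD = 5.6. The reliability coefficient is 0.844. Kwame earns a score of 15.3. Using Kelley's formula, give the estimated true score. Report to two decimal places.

16.72

Regress the observed score toward the mean by the unreliability: T̂ = 0.844·15.3 + 0.156·24.4 = 12.9132 + 3.8064 = 16.720.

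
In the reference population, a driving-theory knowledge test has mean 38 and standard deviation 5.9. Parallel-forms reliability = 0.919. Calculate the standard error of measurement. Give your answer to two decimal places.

SEM = SD · √(1 − ρ) = 5.9 × √0.081 = 5.9 × 0.2846 = 1.679

1.68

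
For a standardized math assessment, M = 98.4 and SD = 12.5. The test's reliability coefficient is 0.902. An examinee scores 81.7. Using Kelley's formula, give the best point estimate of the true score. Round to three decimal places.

83.337

T̂ = ρX + (1 − ρ)μ
  = 0.902 × 81.7 + 0.098 × 98.4
  = 73.6934 + 9.6432
  = 83.3366
  ≈ 83.337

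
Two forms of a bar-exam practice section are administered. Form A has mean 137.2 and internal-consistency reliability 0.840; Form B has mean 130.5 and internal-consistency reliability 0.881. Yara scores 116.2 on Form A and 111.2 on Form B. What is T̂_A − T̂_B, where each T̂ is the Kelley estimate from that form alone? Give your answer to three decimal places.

6.063

T̂_A = 0.840(116.2) + 0.160(137.2) = 119.56000
T̂_B = 0.881(111.2) + 0.119(130.5) = 113.49670
T̂_A − T̂_B = 6.06330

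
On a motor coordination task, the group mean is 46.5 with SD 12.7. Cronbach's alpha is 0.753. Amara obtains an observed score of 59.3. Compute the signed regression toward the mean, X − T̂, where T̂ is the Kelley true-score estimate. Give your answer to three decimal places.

3.162

Regress the observed score toward the mean by the unreliability: T̂ = 0.753·59.3 + 0.247·46.5 = 44.6529 + 11.4855 = 56.13840.
X − T̂ = 59.3 − 56.1384 = 3.1616 → 3.162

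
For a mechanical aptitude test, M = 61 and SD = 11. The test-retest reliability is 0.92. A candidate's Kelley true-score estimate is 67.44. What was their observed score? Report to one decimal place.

T̂ = ρX + (1 − ρ)μ  ⇒  X = (T̂ − (1 − ρ)μ) / ρ
X = (67.44 − 0.08 × 61) / 0.92 = (67.44 − 4.88) / 0.92 = 62.56 / 0.92 = 68.000

68.0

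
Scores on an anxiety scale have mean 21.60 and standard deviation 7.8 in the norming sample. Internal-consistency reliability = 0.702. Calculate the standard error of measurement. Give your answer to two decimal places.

SEM = SD · √(1 − ρ) = 7.8 × √0.298 = 7.8 × 0.5459 = 4.258

4.26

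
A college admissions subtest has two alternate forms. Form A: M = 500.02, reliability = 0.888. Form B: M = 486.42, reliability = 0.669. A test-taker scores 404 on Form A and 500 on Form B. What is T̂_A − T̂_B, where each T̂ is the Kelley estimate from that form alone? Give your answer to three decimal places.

T̂_A = 0.888(404) + 0.112(500.02) = 414.75424
T̂_B = 0.669(500) + 0.331(486.42) = 495.50502
T̂_A − T̂_B = -80.75078

-80.751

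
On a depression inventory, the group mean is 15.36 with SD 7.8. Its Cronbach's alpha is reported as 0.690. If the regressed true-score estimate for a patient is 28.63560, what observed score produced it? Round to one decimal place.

34.6

T̂ = ρX + (1 − ρ)μ  ⇒  X = (T̂ − (1 − ρ)μ) / ρ
X = (28.63560 − 0.310 × 15.36) / 0.690 = (28.63560 − 4.76160) / 0.690 = 23.87400 / 0.690 = 34.600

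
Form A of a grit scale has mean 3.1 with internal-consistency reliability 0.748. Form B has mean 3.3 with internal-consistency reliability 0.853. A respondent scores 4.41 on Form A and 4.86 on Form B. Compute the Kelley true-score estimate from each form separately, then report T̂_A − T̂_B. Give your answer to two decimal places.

T̂_A = 0.748(4.41) + 0.252(3.1) = 4.0799
T̂_B = 0.853(4.86) + 0.147(3.3) = 4.6307
T̂_A − T̂_B = -0.5508

-0.55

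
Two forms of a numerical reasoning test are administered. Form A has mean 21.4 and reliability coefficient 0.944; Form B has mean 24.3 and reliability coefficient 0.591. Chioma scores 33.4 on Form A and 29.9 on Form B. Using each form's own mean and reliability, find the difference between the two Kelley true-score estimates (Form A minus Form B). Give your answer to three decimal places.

T̂_A = 0.944(33.4) + 0.056(21.4) = 32.72800
T̂_B = 0.591(29.9) + 0.409(24.3) = 27.60960
T̂_A − T̂_B = 5.11840

5.118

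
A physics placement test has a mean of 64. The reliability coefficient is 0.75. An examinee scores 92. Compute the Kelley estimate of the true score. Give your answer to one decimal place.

T̂ = 0.75(92) + 0.25(64) = 69.00 + 16.00 = 85.00 → 85.0

85.0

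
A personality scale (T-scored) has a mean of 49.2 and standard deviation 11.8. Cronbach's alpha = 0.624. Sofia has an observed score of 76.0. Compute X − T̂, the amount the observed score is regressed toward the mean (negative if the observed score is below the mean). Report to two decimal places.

10.08

Regress the observed score toward the mean by the unreliability: T̂ = 0.624·76.0 + 0.376·49.2 = 47.4240 + 18.4992 = 65.9232.
X − T̂ = 76.0 − 65.923 = 10.077 → 10.08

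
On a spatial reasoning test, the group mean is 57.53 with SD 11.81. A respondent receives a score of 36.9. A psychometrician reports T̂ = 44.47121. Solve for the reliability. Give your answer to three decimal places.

0.633

T̂ = ρX + (1 − ρ)μ  ⇒  T̂ − μ = ρ(X − μ)
ρ = (T̂ − μ)/(X − μ) = (44.47121 − 57.53) / (36.9 − 57.53) = -13.05879 / -20.63 = 0.63300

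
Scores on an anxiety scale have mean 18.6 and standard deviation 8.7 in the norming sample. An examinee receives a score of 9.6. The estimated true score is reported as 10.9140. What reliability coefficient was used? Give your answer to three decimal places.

T̂ = ρX + (1 − ρ)μ  ⇒  T̂ − μ = ρ(X − μ)
ρ = (T̂ − μ)/(X − μ) = (10.9140 − 18.6) / (9.6 − 18.6) = -7.6860 / -9.0 = 0.85400

0.854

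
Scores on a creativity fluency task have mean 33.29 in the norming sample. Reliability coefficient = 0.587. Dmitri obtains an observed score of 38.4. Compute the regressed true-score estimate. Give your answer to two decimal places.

36.29

T̂ = ρX + (1 − ρ)μ
  = 0.587 × 38.4 + 0.413 × 33.29
  = 22.5408 + 13.74877
  = 36.290
  ≈ 36.29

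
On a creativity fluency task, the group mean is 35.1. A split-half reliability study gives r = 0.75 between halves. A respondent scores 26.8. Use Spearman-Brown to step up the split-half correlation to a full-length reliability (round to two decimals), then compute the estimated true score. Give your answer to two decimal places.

Spearman-Brown: ρ = 2r/(1 + r) = 2(0.75)/(1 + 0.75) = 1.500/1.75 = 0.8571 → 0.86
Weight the observed score by reliability and the mean by (1 − reliability): T̂ = 0.86·26.8 + 0.14·35.1 = 23.048 + 4.914 = 27.962.

27.96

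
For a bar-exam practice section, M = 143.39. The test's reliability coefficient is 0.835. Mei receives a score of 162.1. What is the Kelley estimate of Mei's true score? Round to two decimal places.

Regress the observed score toward the mean by the unreliability: T̂ = 0.835·162.1 + 0.165·143.39 = 135.3535 + 23.65935 = 159.013.

159.01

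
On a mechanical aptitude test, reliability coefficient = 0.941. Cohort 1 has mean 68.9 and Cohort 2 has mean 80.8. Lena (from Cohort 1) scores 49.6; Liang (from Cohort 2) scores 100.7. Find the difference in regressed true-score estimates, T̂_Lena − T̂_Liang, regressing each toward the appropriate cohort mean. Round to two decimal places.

-48.79

T̂_Lena = 0.941(49.6) + 0.059(68.9) = 50.7387
T̂_Liang = 0.941(100.7) + 0.059(80.8) = 99.5259
Difference = 50.7387 − 99.5259 = -48.7872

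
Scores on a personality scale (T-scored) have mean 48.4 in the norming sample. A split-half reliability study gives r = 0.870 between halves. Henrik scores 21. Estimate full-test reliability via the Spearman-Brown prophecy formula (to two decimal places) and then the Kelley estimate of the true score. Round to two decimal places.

22.92

Spearman-Brown: ρ = 2r/(1 + r) = 2(0.870)/(1 + 0.870) = 1.7400/1.870 = 0.9305 → 0.93
T̂ = ρX + (1 − ρ)μ
  = 0.93 × 21 + 0.07 × 48.4
  = 19.53 + 3.388
  = 22.918
  ≈ 22.92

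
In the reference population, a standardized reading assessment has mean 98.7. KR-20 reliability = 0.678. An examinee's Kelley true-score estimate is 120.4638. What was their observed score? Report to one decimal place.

130.8

T̂ = ρX + (1 − ρ)μ  ⇒  X = (T̂ − (1 − ρ)μ) / ρ
X = (120.4638 − 0.322 × 98.7) / 0.678 = (120.4638 − 31.7814) / 0.678 = 88.6824 / 0.678 = 130.800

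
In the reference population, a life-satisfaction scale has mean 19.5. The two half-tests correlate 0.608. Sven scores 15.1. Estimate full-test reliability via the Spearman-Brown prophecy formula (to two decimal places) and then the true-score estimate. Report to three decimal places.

16.156

Spearman-Brown: ρ = 2r/(1 + r) = 2(0.608)/(1 + 0.608) = 1.2160/1.608 = 0.7562 → 0.76
Weight the observed score by reliability and the mean by (1 − reliability): T̂ = 0.76·15.1 + 0.24·19.5 = 11.476 + 4.680 = 16.1560.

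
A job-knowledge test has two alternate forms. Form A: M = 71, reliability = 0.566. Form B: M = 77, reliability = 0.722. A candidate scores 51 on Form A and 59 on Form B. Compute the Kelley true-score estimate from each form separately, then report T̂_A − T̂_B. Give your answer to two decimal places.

-4.32

T̂_A = 0.566(51) + 0.434(71) = 59.6800
T̂_B = 0.722(59) + 0.278(77) = 64.0040
T̂_A − T̂_B = -4.3240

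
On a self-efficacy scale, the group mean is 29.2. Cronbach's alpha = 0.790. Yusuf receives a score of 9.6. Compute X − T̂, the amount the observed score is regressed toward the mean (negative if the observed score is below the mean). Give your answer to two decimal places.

-4.12

Regress the observed score toward the mean by the unreliability: T̂ = 0.790·9.6 + 0.210·29.2 = 7.5840 + 6.1320 = 13.7160.
X − T̂ = 9.6 − 13.716 = -4.116 → -4.12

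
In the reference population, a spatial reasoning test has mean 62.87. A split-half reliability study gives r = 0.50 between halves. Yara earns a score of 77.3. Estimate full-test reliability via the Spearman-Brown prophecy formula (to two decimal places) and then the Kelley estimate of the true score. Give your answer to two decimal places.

72.54

Spearman-Brown: ρ = 2r/(1 + r) = 2(0.50)/(1 + 0.50) = 1.000/1.50 = 0.6667 → 0.67
T̂ = ρX + (1 − ρ)μ
  = 0.67 × 77.3 + 0.33 × 62.87
  = 51.791 + 20.7471
  = 72.538
  ≈ 72.54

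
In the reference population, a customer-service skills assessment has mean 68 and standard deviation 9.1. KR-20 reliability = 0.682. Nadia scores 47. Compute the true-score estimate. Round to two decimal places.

T̂ = ρX + (1 − ρ)μ
  = 0.682 × 47 + 0.318 × 68
  = 32.054 + 21.624
  = 53.678
  ≈ 53.68

53.68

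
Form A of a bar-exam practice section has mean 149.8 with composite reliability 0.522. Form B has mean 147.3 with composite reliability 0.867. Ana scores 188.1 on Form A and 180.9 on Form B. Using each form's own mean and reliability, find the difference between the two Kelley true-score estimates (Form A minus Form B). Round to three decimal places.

-6.639

T̂_A = 0.522(188.1) + 0.478(149.8) = 169.79260
T̂_B = 0.867(180.9) + 0.133(147.3) = 176.43120
T̂_A − T̂_B = -6.63860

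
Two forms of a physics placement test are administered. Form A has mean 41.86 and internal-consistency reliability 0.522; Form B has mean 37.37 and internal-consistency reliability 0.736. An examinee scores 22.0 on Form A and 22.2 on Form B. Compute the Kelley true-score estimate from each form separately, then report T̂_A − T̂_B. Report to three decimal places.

T̂_A = 0.522(22.0) + 0.478(41.86) = 31.49308
T̂_B = 0.736(22.2) + 0.264(37.37) = 26.20488
T̂_A − T̂_B = 5.28820

5.288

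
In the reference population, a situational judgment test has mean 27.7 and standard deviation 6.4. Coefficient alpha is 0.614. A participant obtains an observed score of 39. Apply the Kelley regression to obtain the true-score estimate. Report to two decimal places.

34.64

T̂ = 0.614(39) + 0.386(27.7) = 23.946 + 10.6922 = 34.638 → 34.64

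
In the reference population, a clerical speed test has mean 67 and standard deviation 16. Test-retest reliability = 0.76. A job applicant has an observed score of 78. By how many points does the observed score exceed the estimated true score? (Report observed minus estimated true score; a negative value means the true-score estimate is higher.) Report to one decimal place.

2.6

T̂ = 0.76(78) + 0.24(67) = 59.28 + 16.08 = 75.360 → 75.36
X − T̂ = 78 − 75.36 = 2.64 → 2.6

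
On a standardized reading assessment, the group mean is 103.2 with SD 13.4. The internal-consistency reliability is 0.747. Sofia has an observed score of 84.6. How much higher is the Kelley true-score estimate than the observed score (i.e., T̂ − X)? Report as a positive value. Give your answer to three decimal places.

4.706

Regress the observed score toward the mean by the unreliability: T̂ = 0.747·84.6 + 0.253·103.2 = 63.1962 + 26.1096 = 89.30580.
T̂ − X = 89.3058 − 84.6 = 4.7058 → 4.706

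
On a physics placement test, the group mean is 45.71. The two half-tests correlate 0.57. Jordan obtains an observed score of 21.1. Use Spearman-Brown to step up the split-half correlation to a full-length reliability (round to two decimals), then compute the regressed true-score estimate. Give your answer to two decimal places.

Spearman-Brown: ρ = 2r/(1 + r) = 2(0.57)/(1 + 0.57) = 1.140/1.57 = 0.7261 → 0.73
T̂ = 0.73(21.1) + 0.27(45.71) = 15.403 + 12.3417 = 27.745 → 27.74

27.74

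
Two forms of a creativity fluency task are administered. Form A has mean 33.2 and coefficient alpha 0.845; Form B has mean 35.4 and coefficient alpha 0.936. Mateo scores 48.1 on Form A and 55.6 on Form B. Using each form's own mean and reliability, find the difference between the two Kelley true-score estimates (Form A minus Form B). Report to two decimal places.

-8.52

T̂_A = 0.845(48.1) + 0.155(33.2) = 45.7905
T̂_B = 0.936(55.6) + 0.064(35.4) = 54.3072
T̂_A − T̂_B = -8.5167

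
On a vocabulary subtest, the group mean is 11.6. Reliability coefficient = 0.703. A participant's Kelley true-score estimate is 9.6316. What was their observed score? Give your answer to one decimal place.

T̂ = ρX + (1 − ρ)μ  ⇒  X = (T̂ − (1 − ρ)μ) / ρ
X = (9.6316 − 0.297 × 11.6) / 0.703 = (9.6316 − 3.4452) / 0.703 = 6.1864 / 0.703 = 8.800

8.8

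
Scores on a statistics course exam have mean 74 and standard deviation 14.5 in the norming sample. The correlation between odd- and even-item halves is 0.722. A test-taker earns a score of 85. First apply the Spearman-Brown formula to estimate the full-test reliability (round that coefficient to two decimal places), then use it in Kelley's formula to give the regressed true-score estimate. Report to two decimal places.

Spearman-Brown: ρ = 2r/(1 + r) = 2(0.722)/(1 + 0.722) = 1.4440/1.722 = 0.8386 → 0.84
T̂ = 0.84(85) + 0.16(74) = 71.40 + 11.84 = 83.240 → 83.24

83.24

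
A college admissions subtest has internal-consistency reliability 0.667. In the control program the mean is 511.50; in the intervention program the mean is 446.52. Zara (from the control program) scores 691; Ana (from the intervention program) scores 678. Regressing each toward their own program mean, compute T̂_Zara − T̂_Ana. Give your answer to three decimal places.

30.309

T̂_Zara = 0.667(691) + 0.333(511.50) = 631.22650
T̂_Ana = 0.667(678) + 0.333(446.52) = 600.91716
Difference = 631.22650 − 600.91716 = 30.30934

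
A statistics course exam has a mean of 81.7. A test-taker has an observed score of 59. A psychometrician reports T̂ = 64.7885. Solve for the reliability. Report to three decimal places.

0.745

T̂ = ρX + (1 − ρ)μ  ⇒  T̂ − μ = ρ(X − μ)
ρ = (T̂ − μ)/(X − μ) = (64.7885 − 81.7) / (59 − 81.7) = -16.9115 / -22.7 = 0.74500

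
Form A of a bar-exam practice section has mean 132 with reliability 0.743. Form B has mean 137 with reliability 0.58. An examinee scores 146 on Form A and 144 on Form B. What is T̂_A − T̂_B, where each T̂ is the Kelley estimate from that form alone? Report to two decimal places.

1.34

T̂_A = 0.743(146) + 0.257(132) = 142.4020
T̂_B = 0.58(144) + 0.42(137) = 141.0600
T̂_A − T̂_B = 1.3420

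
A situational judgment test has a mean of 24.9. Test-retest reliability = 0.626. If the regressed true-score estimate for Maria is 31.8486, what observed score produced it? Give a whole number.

36

T̂ = ρX + (1 − ρ)μ  ⇒  X = (T̂ − (1 − ρ)μ) / ρ
X = (31.8486 − 0.374 × 24.9) / 0.626 = (31.8486 − 9.3126) / 0.626 = 22.5360 / 0.626 = 36.00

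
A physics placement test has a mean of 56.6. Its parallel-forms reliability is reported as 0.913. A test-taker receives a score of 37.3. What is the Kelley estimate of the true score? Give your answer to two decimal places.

38.98

T̂ = 0.913(37.3) + 0.087(56.6) = 34.0549 + 4.9242 = 38.979 → 38.98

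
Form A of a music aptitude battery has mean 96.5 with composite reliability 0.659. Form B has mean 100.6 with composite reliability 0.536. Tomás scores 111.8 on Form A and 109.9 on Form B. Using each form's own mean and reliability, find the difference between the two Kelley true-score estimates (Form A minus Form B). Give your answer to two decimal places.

T̂_A = 0.659(111.8) + 0.341(96.5) = 106.5827
T̂_B = 0.536(109.9) + 0.464(100.6) = 105.5848
T̂_A − T̂_B = 0.9979

1.00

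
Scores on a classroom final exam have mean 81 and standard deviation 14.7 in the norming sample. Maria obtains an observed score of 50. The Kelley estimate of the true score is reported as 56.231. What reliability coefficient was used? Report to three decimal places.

0.799

T̂ = ρX + (1 − ρ)μ  ⇒  T̂ − μ = ρ(X − μ)
ρ = (T̂ − μ)/(X − μ) = (56.231 − 81) / (50 − 81) = -24.769 / -31.0 = 0.79900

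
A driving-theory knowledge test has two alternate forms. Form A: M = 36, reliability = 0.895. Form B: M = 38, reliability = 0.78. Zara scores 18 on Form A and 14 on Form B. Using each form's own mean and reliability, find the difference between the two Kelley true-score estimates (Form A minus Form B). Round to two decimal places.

0.61

T̂_A = 0.895(18) + 0.105(36) = 19.8900
T̂_B = 0.78(14) + 0.22(38) = 19.2800
T̂_A − T̂_B = 0.6100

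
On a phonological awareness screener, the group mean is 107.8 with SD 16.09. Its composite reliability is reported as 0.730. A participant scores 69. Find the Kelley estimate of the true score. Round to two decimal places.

79.48

Regress the observed score toward the mean by the unreliability: T̂ = 0.730·69 + 0.270·107.8 = 50.370 + 29.1060 = 79.476.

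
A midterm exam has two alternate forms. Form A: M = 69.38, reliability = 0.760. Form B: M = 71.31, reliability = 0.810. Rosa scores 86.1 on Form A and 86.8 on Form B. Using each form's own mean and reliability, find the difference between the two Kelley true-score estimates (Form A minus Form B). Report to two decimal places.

T̂_A = 0.760(86.1) + 0.240(69.38) = 82.0872
T̂_B = 0.810(86.8) + 0.190(71.31) = 83.8569
T̂_A − T̂_B = -1.7697

-1.77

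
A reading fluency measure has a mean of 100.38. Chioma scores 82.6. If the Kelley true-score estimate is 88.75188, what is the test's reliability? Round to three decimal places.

T̂ = ρX + (1 − ρ)μ  ⇒  T̂ − μ = ρ(X − μ)
ρ = (T̂ − μ)/(X − μ) = (88.75188 − 100.38) / (82.6 − 100.38) = -11.62812 / -17.78 = 0.65400

0.654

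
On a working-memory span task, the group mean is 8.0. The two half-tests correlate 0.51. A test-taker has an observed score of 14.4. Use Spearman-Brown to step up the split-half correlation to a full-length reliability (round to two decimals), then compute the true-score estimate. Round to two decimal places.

Spearman-Brown: ρ = 2r/(1 + r) = 2(0.51)/(1 + 0.51) = 1.020/1.51 = 0.6755 → 0.68
Regress the observed score toward the mean by the unreliability: T̂ = 0.68·14.4 + 0.32·8.0 = 9.792 + 2.560 = 12.352.

12.35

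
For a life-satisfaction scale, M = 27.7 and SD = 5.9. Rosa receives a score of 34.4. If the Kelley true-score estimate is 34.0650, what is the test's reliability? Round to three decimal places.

T̂ = ρX + (1 − ρ)μ  ⇒  T̂ − μ = ρ(X − μ)
ρ = (T̂ − μ)/(X − μ) = (34.0650 − 27.7) / (34.4 − 27.7) = 6.3650 / 6.7 = 0.95000

0.950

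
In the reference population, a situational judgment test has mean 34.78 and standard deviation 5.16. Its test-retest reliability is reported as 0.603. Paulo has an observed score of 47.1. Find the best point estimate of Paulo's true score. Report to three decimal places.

T̂ = ρX + (1 − ρ)μ
  = 0.603 × 47.1 + 0.397 × 34.78
  = 28.4013 + 13.80766
  = 42.2090
  ≈ 42.209

42.209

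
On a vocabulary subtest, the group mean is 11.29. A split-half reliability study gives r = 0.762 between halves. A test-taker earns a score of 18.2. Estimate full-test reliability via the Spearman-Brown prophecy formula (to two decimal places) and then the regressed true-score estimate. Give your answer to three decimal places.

17.233

Spearman-Brown: ρ = 2r/(1 + r) = 2(0.762)/(1 + 0.762) = 1.5240/1.762 = 0.8649 → 0.86
Regress the observed score toward the mean by the unreliability: T̂ = 0.86·18.2 + 0.14·11.29 = 15.652 + 1.5806 = 17.2326.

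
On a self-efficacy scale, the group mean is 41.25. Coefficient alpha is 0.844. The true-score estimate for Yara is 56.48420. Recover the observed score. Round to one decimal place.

T̂ = ρX + (1 − ρ)μ  ⇒  X = (T̂ − (1 − ρ)μ) / ρ
X = (56.48420 − 0.156 × 41.25) / 0.844 = (56.48420 − 6.43500) / 0.844 = 50.04920 / 0.844 = 59.300

59.3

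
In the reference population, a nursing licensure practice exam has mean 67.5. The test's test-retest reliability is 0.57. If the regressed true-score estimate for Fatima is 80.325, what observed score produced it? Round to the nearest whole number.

T̂ = ρX + (1 − ρ)μ  ⇒  X = (T̂ − (1 − ρ)μ) / ρ
X = (80.325 − 0.43 × 67.5) / 0.57 = (80.325 − 29.025) / 0.57 = 51.300 / 0.57 = 90.00

90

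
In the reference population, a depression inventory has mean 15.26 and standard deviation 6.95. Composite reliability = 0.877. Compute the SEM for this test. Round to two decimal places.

SEM = SD · √(1 − ρ) = 6.95 × √0.123 = 6.95 × 0.3507 = 2.437

2.44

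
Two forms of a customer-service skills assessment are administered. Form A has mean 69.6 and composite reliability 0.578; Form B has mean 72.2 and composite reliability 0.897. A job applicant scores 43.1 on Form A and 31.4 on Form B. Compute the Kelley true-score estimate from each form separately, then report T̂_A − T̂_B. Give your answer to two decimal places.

18.68

T̂_A = 0.578(43.1) + 0.422(69.6) = 54.2830
T̂_B = 0.897(31.4) + 0.103(72.2) = 35.6024
T̂_A − T̂_B = 18.6806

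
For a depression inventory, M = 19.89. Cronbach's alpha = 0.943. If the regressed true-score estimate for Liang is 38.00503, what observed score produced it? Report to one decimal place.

39.1

T̂ = ρX + (1 − ρ)μ  ⇒  X = (T̂ − (1 − ρ)μ) / ρ
X = (38.00503 − 0.057 × 19.89) / 0.943 = (38.00503 − 1.13373) / 0.943 = 36.87130 / 0.943 = 39.100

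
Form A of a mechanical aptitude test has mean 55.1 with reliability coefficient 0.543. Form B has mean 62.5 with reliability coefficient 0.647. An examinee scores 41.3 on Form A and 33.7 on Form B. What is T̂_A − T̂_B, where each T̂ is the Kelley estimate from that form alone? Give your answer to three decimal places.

T̂_A = 0.543(41.3) + 0.457(55.1) = 47.60660
T̂_B = 0.647(33.7) + 0.353(62.5) = 43.86640
T̂_A − T̂_B = 3.74020

3.740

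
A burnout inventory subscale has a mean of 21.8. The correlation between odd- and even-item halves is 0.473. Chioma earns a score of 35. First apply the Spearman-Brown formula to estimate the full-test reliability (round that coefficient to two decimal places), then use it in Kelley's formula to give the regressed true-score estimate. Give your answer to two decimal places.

30.25

Spearman-Brown: ρ = 2r/(1 + r) = 2(0.473)/(1 + 0.473) = 0.9460/1.473 = 0.6422 → 0.64
Kelley's formula gives T̂ = 0.64·35 + 0.36·21.8 = 22.40 + 7.848 = 30.248.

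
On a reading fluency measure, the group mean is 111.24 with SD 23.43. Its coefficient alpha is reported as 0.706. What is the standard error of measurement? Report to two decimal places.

SEM = SD · √(1 − ρ) = 23.43 × √0.294 = 23.43 × 0.5422 = 12.704

12.70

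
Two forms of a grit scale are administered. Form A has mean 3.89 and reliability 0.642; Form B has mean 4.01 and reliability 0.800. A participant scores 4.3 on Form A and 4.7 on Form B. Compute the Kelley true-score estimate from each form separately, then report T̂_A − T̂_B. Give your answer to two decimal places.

-0.41

T̂_A = 0.642(4.3) + 0.358(3.89) = 4.1532
T̂_B = 0.800(4.7) + 0.200(4.01) = 4.5620
T̂_A − T̂_B = -0.4088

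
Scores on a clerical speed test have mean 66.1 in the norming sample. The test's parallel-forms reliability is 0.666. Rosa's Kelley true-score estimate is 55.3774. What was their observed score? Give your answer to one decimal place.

50.0

T̂ = ρX + (1 − ρ)μ  ⇒  X = (T̂ − (1 − ρ)μ) / ρ
X = (55.3774 − 0.334 × 66.1) / 0.666 = (55.3774 − 22.0774) / 0.666 = 33.3000 / 0.666 = 50.000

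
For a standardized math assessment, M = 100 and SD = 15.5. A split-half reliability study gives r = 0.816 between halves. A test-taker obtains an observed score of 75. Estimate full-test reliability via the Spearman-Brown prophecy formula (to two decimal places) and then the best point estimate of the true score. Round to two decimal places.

77.50

Spearman-Brown: ρ = 2r/(1 + r) = 2(0.816)/(1 + 0.816) = 1.6320/1.816 = 0.8987 → 0.90
Regress the observed score toward the mean by the unreliability: T̂ = 0.90·75 + 0.10·100 = 67.50 + 10.00 = 77.500.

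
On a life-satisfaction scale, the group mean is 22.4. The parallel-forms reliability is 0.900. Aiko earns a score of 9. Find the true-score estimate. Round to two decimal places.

10.34

T̂ = 0.900(9) + 0.100(22.4) = 8.100 + 2.2400 = 10.340 → 10.34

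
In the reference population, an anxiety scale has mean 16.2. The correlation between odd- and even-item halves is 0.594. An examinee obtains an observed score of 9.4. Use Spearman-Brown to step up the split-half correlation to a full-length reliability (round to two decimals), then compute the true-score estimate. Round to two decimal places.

Spearman-Brown: ρ = 2r/(1 + r) = 2(0.594)/(1 + 0.594) = 1.1880/1.594 = 0.7453 → 0.75
T̂ = ρX + (1 − ρ)μ
  = 0.75 × 9.4 + 0.25 × 16.2
  = 7.050 + 4.050
  = 11.100
  ≈ 11.10

11.10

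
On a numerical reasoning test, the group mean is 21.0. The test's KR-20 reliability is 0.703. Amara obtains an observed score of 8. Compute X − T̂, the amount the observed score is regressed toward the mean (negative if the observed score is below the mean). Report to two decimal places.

-3.86

T̂ = 0.703(8) + 0.297(21.0) = 5.624 + 6.2370 = 11.8610 → 11.861
X − T̂ = 8 − 11.861 = -3.861 → -3.86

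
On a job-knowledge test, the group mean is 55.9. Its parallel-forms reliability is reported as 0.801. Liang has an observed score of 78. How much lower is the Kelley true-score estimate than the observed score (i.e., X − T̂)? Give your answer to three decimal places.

4.398

Kelley's formula gives T̂ = 0.801·78 + 0.199·55.9 = 62.478 + 11.1241 = 73.60210.
X − T̂ = 78 − 73.6021 = 4.3979 → 4.398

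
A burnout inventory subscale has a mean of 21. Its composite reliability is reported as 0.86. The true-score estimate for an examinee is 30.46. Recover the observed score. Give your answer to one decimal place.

T̂ = ρX + (1 − ρ)μ  ⇒  X = (T̂ − (1 − ρ)μ) / ρ
X = (30.46 − 0.14 × 21) / 0.86 = (30.46 − 2.94) / 0.86 = 27.52 / 0.86 = 32.000

32.0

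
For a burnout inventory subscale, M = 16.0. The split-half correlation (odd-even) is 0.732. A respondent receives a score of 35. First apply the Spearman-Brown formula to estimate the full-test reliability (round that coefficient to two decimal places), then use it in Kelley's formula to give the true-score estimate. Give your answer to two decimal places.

Spearman-Brown: ρ = 2r/(1 + r) = 2(0.732)/(1 + 0.732) = 1.4640/1.732 = 0.8453 → 0.85
T̂ = ρX + (1 − ρ)μ
  = 0.85 × 35 + 0.15 × 16.0
  = 29.75 + 2.400
  = 32.150
  ≈ 32.15

32.15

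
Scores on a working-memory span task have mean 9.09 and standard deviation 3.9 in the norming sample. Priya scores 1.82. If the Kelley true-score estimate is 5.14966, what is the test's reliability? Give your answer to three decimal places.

T̂ = ρX + (1 − ρ)μ  ⇒  T̂ − μ = ρ(X − μ)
ρ = (T̂ − μ)/(X − μ) = (5.14966 − 9.09) / (1.82 − 9.09) = -3.94034 / -7.27 = 0.54200

0.542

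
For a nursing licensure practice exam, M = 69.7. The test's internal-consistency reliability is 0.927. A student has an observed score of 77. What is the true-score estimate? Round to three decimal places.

76.467

Kelley's formula gives T̂ = 0.927·77 + 0.073·69.7 = 71.379 + 5.0881 = 76.4671.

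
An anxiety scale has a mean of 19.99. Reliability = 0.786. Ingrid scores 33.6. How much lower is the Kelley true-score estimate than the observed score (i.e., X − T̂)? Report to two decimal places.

T̂ = 0.786(33.6) + 0.214(19.99) = 26.4096 + 4.27786 = 30.6875 → 30.687
X − T̂ = 33.6 − 30.687 = 2.913 → 2.91

2.91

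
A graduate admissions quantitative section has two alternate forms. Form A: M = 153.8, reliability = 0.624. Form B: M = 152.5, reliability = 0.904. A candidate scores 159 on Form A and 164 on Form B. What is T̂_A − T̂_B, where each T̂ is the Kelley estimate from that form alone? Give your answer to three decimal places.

T̂_A = 0.624(159) + 0.376(153.8) = 157.04480
T̂_B = 0.904(164) + 0.096(152.5) = 162.89600
T̂_A − T̂_B = -5.85120

-5.851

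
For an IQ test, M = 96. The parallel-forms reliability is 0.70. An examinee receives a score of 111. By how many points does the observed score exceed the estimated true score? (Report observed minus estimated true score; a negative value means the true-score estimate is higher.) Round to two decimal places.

T̂ = ρX + (1 − ρ)μ
  = 0.70 × 111 + 0.30 × 96
  = 77.70 + 28.80
  = 106.5000
  ≈ 106.500
X − T̂ = 111 − 106.500 = 4.500 → 4.50

4.50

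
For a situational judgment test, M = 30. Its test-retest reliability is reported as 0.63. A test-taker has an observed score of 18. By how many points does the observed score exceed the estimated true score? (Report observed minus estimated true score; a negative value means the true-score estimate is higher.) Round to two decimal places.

T̂ = 0.63(18) + 0.37(30) = 11.34 + 11.10 = 22.4400 → 22.440
X − T̂ = 18 − 22.440 = -4.440 → -4.44

-4.44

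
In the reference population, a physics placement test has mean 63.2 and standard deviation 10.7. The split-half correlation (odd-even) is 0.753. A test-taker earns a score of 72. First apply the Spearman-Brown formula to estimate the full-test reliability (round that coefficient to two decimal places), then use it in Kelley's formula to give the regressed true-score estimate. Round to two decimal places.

70.77

Spearman-Brown: ρ = 2r/(1 + r) = 2(0.753)/(1 + 0.753) = 1.5060/1.753 = 0.8591 → 0.86
T̂ = 0.86(72) + 0.14(63.2) = 61.92 + 8.848 = 70.768 → 70.77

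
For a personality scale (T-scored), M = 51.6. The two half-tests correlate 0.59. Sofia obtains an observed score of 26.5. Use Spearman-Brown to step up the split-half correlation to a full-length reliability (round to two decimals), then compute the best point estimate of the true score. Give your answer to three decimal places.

33.026

Spearman-Brown: ρ = 2r/(1 + r) = 2(0.59)/(1 + 0.59) = 1.180/1.59 = 0.7421 → 0.74
T̂ = ρX + (1 − ρ)μ
  = 0.74 × 26.5 + 0.26 × 51.6
  = 19.610 + 13.416
  = 33.0260
  ≈ 33.026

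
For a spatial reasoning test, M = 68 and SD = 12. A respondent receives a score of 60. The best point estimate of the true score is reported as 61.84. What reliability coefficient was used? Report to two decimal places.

0.77

T̂ = ρX + (1 − ρ)μ  ⇒  T̂ − μ = ρ(X − μ)
ρ = (T̂ − μ)/(X − μ) = (61.84 − 68) / (60 − 68) = -6.16 / -8.0 = 0.7700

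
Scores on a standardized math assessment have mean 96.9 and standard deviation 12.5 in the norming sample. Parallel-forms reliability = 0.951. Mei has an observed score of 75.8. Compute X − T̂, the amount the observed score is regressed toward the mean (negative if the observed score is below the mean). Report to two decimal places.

Regress the observed score toward the mean by the unreliability: T̂ = 0.951·75.8 + 0.049·96.9 = 72.0858 + 4.7481 = 76.8339.
X − T̂ = 75.8 − 76.834 = -1.034 → -1.03

-1.03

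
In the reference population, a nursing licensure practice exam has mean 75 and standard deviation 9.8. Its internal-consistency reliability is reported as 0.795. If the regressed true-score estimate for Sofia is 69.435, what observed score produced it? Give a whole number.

T̂ = ρX + (1 − ρ)μ  ⇒  X = (T̂ − (1 − ρ)μ) / ρ
X = (69.435 − 0.205 × 75) / 0.795 = (69.435 − 15.375) / 0.795 = 54.060 / 0.795 = 68.00

68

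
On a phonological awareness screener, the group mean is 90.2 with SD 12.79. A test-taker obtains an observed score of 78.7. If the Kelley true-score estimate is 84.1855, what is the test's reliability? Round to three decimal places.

0.523

T̂ = ρX + (1 − ρ)μ  ⇒  T̂ − μ = ρ(X − μ)
ρ = (T̂ − μ)/(X − μ) = (84.1855 − 90.2) / (78.7 − 90.2) = -6.0145 / -11.5 = 0.52300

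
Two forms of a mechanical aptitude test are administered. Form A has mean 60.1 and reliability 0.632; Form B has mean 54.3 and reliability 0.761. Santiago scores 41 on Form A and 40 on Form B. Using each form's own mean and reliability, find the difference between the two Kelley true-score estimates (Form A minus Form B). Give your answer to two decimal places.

4.61

T̂_A = 0.632(41) + 0.368(60.1) = 48.0288
T̂_B = 0.761(40) + 0.239(54.3) = 43.4177
T̂_A − T̂_B = 4.6111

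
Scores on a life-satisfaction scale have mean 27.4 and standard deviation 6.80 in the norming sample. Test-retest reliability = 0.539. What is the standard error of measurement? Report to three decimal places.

SEM = SD · √(1 − ρ) = 6.80 × √0.461 = 6.80 × 0.6790 = 4.6170

4.617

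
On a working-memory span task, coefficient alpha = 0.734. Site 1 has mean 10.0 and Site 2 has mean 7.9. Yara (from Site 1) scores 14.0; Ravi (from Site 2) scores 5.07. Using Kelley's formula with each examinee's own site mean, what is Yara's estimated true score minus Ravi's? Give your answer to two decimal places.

T̂_Yara = 0.734(14.0) + 0.266(10.0) = 12.9360
T̂_Ravi = 0.734(5.07) + 0.266(7.9) = 5.8228
Difference = 12.9360 − 5.8228 = 7.1132

7.11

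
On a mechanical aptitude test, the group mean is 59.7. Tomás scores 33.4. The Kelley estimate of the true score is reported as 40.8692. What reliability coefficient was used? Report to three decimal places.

T̂ = ρX + (1 − ρ)μ  ⇒  T̂ − μ = ρ(X − μ)
ρ = (T̂ − μ)/(X − μ) = (40.8692 − 59.7) / (33.4 − 59.7) = -18.8308 / -26.3 = 0.71600

0.716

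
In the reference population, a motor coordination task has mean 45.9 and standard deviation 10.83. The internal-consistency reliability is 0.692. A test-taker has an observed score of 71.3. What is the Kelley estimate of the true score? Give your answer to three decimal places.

T̂ = 0.692(71.3) + 0.308(45.9) = 49.3396 + 14.1372 = 63.4768 → 63.477

63.477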